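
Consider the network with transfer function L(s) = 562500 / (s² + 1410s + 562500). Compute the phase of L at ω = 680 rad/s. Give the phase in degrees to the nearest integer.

∠[(j680)² + 1410(j680) + 562500] = ∠[1.001e+05 + j9.588e+05] = 84.04°
∠L(j680) = −84.04° = -84.04°

-84°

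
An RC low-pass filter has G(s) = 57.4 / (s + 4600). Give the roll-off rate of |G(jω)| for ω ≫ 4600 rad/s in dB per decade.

-20 dB/decade

With 0 zeros and 1 pole, the high-frequency asymptotic slope is 20 × (0 − 1) = -20 dB/decade.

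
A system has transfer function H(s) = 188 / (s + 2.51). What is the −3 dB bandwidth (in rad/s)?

For a single-pole low-pass, the −3 dB point is at the pole: ω = 2.51 rad/s.

2.51 rad/s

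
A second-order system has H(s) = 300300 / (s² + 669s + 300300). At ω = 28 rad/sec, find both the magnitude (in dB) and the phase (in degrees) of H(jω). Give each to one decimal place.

|(j28)² + 669(j28) + 300300| = |2.9952e+05 + j18732| = 3.001e+05
|H(j28)| = 300300 / 3.001e+05 = 1.0007
20 log₁₀(1.0007) = 0.01 dB
∠[(j28)² + 669(j28) + 300300] = ∠[2.9952e+05 + j18732] = 3.58°
∠H(j28) = −3.58° = -3.58°

|H| = 0.0 dB, ∠H = -3.6 deg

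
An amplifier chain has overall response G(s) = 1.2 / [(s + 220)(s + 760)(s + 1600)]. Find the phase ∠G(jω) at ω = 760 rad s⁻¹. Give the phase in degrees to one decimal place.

∠(j760 + 220) = arctan(760/220) = 73.86°
∠(j760 + 760) = arctan(760/760) = 45.00°
∠(j760 + 1600) = arctan(760/1600) = 25.41°
∠G(j760) = − (73.86° + 45.00° + 25.41°) = -144.26°

-144.3 deg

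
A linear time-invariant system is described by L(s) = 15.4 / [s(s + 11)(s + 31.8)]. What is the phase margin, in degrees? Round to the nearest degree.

Gain crossover: |L(jω)| = 1 at ω ≈ 0.044 rad/s.
∠L(j0.044) = −90° − arctan(0.044/11) − arctan(0.044/31.8) ≈ -90.31°
PM = 180° + (-90.31°) = 89.69°

90°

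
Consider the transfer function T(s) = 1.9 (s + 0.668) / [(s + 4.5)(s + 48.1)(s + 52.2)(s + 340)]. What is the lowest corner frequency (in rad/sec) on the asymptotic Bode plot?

0.668 rad/sec

Break frequencies occur at each pole and zero magnitude: 0.668 rad/sec, 4.5 rad/sec, 48.1 rad/sec, 52.2 rad/sec, 340 rad/sec.
The lowest is 0.668 rad/sec.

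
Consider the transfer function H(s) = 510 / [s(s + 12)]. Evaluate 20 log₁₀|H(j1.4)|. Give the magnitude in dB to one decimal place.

|j1.4 + 12| = √(1.4² + 12²) = 12.08
|j1.4| = 1.4
|H(j1.4)| = 510 / (12.08 × 1.4) = 30.153
20 log₁₀(30.153) = 29.59 dB

29.6 dB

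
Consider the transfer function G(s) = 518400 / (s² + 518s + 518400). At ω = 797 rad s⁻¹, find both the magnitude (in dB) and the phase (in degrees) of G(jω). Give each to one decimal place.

|G| = 1.6 dB, ∠G = -105.8 deg

|(j797)² + 518(j797) + 518400| = |-1.1681e+05 + j4.1285e+05| = 4.291e+05
|G(j797)| = 518400 / 4.291e+05 = 1.2082
20 log₁₀(1.2082) = 1.64 dB
∠[(j797)² + 518(j797) + 518400] = ∠[-1.1681e+05 + j4.1285e+05] = 105.80°
∠G(j797) = −105.80° = -105.80°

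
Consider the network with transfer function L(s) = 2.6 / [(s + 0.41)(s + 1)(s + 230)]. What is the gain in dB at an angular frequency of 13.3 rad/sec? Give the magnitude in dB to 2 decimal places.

-83.93 dB

|j13.3 + 0.41| = √(13.3² + 0.41²) = 13.31
|j13.3 + 1| = √(13.3² + 1²) = 13.34
|j13.3 + 230| = √(13.3² + 230²) = 230.4
|L(j13.3)| = 2.6 / (13.31 × 13.34 × 230.4) = 6.359e-05
20 log₁₀(6.359e-05) = -83.932 dB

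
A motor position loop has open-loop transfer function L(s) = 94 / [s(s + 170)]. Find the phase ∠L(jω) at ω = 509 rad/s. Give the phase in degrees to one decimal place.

-161.5°

∠(j509 + 170) = arctan(509/170) = 71.53°
∠(j509) = 90.00°
∠L(j509) = − (71.53° + 90.00°) = -161.53°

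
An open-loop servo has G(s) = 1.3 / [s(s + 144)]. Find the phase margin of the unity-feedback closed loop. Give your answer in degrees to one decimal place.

Gain crossover: |G(jω)| = 1 at ω ≈ 0.00903 rad/sec.
∠G(j0.00903) = −90° − arctan(0.00903/144) ≈ -90.00°
PM = 180° + (-90.00°) = 90.00°

90.0 deg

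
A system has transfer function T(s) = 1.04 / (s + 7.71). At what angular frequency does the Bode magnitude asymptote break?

7.71 rad/s

The single real pole at s = −7.71 gives a corner at ω = 7.71 rad/s.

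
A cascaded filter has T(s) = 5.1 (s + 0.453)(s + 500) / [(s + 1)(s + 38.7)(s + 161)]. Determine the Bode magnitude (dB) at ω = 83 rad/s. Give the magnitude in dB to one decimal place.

-16.1 dB

|j83 + 0.453| = √(83² + 0.453²) = 83
|j83 + 500| = √(83² + 500²) = 506.8
|j83 + 1| = √(83² + 1²) = 83.01
|j83 + 38.7| = √(83² + 38.7²) = 91.58
|j83 + 161| = √(83² + 161²) = 181.1
|T(j83)| = 5.1 × 83 × 506.8 / (83.01 × 91.58 × 181.1) = 0.15582
20 log₁₀(0.15582) = -16.15 dB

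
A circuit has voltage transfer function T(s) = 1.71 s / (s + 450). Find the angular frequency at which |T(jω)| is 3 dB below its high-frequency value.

For a single-pole high-pass, the −3 dB point is at the pole: ω = 450 rad/sec.

450 rad/sec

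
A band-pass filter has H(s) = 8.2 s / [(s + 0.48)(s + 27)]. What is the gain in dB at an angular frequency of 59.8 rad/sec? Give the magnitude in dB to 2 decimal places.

-18.06 dB

|j59.8| = 59.8
|j59.8 + 0.48| = √(59.8² + 0.48²) = 59.8
|j59.8 + 27| = √(59.8² + 27²) = 65.61
|H(j59.8)| = 8.2 × 59.8 / (59.8 × 65.61) = 0.12497
20 log₁₀(0.12497) = -18.064 dB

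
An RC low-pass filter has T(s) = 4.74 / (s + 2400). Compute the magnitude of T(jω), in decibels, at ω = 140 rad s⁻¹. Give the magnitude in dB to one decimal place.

|j140 + 2400| = √(140² + 2400²) = 2404
|T(j140)| = 4.74 / 2404 = 0.0019716
20 log₁₀(0.0019716) = -54.10 dB

-54.1 dB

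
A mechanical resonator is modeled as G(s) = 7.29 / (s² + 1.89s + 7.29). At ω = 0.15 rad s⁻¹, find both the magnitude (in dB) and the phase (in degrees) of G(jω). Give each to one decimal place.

|G| = 0.0 dB, ∠G = -2.2 deg

|(j0.15)² + 1.89(j0.15) + 7.29| = |7.2675 + j0.2835| = 7.273
|G(j0.15)| = 7.29 / 7.273 = 1.0023
20 log₁₀(1.0023) = 0.02 dB
∠[(j0.15)² + 1.89(j0.15) + 7.29] = ∠[7.2675 + j0.2835] = 2.23°
∠G(j0.15) = −2.23° = -2.23°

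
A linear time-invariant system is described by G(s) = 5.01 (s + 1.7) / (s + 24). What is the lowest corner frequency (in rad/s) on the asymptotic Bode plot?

Break frequencies occur at each pole and zero magnitude: 1.7 rad/s, 24 rad/s.
The lowest is 1.7 rad/s.

1.7 rad/s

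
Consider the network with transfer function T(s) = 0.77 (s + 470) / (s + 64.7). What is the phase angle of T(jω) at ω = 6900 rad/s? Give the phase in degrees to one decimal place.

-3.4°

∠(j6900 + 470) = arctan(6900/470) = 86.10°
∠(j6900 + 64.7) = arctan(6900/64.7) = 89.46°
∠T(j6900) = 86.10° − 89.46° = -3.36°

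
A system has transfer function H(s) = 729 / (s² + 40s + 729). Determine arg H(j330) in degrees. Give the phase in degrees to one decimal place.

∠[(j330)² + 40(j330) + 729] = ∠[-1.0817e+05 + j13200] = 173.04°
∠H(j330) = −173.04° = -173.04°

-173.0°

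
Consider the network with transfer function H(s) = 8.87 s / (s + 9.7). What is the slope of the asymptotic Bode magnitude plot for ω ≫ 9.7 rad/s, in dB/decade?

0 dB/decade

With 1 zero and 1 pole, the high-frequency asymptotic slope is 20 × (1 − 1) = 0 dB/decade.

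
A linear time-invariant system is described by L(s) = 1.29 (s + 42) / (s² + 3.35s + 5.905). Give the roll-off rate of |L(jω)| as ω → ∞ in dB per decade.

-20 dB/decade

With 1 zero and 2 poles, the high-frequency asymptotic slope is 20 × (1 − 2) = -20 dB/decade.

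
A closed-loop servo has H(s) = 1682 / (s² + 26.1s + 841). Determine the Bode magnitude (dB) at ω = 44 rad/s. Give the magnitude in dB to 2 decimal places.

|(j44)² + 26.1(j44) + 841| = |-1095 + j1148.4| = 1587
|H(j44)| = 1682 / 1587 = 1.06
20 log₁₀(1.06) = 0.506 dB

0.51 dB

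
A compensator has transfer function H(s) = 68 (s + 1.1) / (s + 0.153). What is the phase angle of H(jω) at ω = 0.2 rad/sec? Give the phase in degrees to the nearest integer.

-42°

∠(j0.2 + 1.1) = arctan(0.2/1.1) = 10.30°
∠(j0.2 + 0.153) = arctan(0.2/0.153) = 52.58°
∠H(j0.2) = 10.30° − 52.58° = -42.28°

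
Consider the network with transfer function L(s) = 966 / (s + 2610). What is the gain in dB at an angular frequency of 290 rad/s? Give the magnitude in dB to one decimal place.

|j290 + 2610| = √(290² + 2610²) = 2626
|L(j290)| = 966 / 2626 = 0.36785
20 log₁₀(0.36785) = -8.69 dB

-8.7 dB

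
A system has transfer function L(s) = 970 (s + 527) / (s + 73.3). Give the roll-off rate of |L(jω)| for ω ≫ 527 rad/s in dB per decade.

0 dB/decade

With 1 zero and 1 pole, the high-frequency asymptotic slope is 20 × (1 − 1) = 0 dB/decade.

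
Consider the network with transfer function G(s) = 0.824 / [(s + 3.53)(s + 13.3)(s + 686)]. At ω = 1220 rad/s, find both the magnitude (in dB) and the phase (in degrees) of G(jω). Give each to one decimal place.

|j1220 + 3.53| = √(1220² + 3.53²) = 1220
|j1220 + 13.3| = √(1220² + 13.3²) = 1220
|j1220 + 686| = √(1220² + 686²) = 1400
|G(j1220)| = 0.824 / (1220 × 1220 × 1400) = 3.9552e-10
20 log₁₀(3.9552e-10) = -188.06 dB
∠(j1220 + 3.53) = arctan(1220/3.53) = 89.83°
∠(j1220 + 13.3) = arctan(1220/13.3) = 89.38°
∠(j1220 + 686) = arctan(1220/686) = 60.65°
∠G(j1220) = − (89.83° + 89.38° + 60.65°) = -239.86°

|G| = -188.1 dB, ∠G = -239.9°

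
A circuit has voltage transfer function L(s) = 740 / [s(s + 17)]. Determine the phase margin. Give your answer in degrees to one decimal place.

34.6°

Gain crossover: |L(jω)| = 1 at ω ≈ 24.7 rad/s.
∠L(j24.7) = −90° − arctan(24.7/17) ≈ -145.45°
PM = 180° + (-145.45°) = 34.55°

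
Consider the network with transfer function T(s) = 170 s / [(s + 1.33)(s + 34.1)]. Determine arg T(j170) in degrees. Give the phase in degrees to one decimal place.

∠(j170) = 90.00°
∠(j170 + 1.33) = arctan(170/1.33) = 89.55°
∠(j170 + 34.1) = arctan(170/34.1) = 78.66°
∠T(j170) = 90.00° − (89.55° + 78.66°) = -78.21°

-78.2°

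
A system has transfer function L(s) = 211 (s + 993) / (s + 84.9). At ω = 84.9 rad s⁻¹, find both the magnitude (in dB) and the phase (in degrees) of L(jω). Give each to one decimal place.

|j84.9 + 993| = √(84.9² + 993²) = 996.6
|j84.9 + 84.9| = √(84.9² + 84.9²) = 120.1
|L(j84.9)| = 211 × 996.6 / 120.1 = 1751.4
20 log₁₀(1751.4) = 64.87 dB
∠(j84.9 + 993) = arctan(84.9/993) = 4.89°
∠(j84.9 + 84.9) = arctan(84.9/84.9) = 45.00°
∠L(j84.9) = 4.89° − 45.00° = -40.11°

|L| = 64.9 dB, ∠L = -40.1 deg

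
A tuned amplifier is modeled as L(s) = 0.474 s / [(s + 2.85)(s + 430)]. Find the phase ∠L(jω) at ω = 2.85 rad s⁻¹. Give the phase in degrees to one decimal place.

∠(j2.85) = 90.00°
∠(j2.85 + 2.85) = arctan(2.85/2.85) = 45.00°
∠(j2.85 + 430) = arctan(2.85/430) = 0.38°
∠L(j2.85) = 90.00° − (45.00° + 0.38°) = 44.62°

44.6°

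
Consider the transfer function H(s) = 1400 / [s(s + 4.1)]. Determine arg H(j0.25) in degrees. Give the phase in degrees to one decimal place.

-93.5°

∠(j0.25 + 4.1) = arctan(0.25/4.1) = 3.49°
∠(j0.25) = 90.00°
∠H(j0.25) = − (3.49° + 90.00°) = -93.49°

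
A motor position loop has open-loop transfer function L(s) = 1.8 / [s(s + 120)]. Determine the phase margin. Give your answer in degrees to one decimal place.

90.0°

Gain crossover: |L(jω)| = 1 at ω ≈ 0.015 rad s⁻¹.
∠L(j0.015) = −90° − arctan(0.015/120) ≈ -90.01°
PM = 180° + (-90.01°) = 89.99°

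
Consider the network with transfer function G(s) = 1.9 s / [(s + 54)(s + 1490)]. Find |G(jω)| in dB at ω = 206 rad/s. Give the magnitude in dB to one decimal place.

-58.3 dB

|j206| = 206
|j206 + 54| = √(206² + 54²) = 213
|j206 + 1490| = √(206² + 1490²) = 1504
|G(j206)| = 1.9 × 206 / (213 × 1504) = 0.0012219
20 log₁₀(0.0012219) = -58.26 dB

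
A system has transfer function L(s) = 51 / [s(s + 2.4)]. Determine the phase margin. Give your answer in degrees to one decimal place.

Gain crossover: |L(jω)| = 1 at ω ≈ 6.94 rad s⁻¹.
∠L(j6.94) = −90° − arctan(6.94/2.4) ≈ -160.93°
PM = 180° + (-160.93°) = 19.07°

19.1°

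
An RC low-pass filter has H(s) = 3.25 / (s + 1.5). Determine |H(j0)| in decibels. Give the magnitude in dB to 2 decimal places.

H(0) = 3.25 / 1.5 = 2.1667
20 log₁₀(2.1667) = 6.716 dB

6.72 dB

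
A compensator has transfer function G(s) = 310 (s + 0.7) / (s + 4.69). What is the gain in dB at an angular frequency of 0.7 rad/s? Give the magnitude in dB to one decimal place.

36.2 dB

|j0.7 + 0.7| = √(0.7² + 0.7²) = 0.9899
|j0.7 + 4.69| = √(0.7² + 4.69²) = 4.742
|G(j0.7)| = 310 × 0.9899 / 4.742 = 64.717
20 log₁₀(64.717) = 36.22 dB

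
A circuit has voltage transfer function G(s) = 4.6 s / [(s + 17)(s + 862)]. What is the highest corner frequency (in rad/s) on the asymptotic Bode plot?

Break frequencies occur at each pole and zero magnitude: 17 rad/s, 862 rad/s.
The highest is 862 rad/s.

862 rad/s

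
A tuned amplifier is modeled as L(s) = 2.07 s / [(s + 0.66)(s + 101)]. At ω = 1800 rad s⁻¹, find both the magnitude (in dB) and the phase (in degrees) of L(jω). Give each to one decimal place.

|j1800| = 1800
|j1800 + 0.66| = √(1800² + 0.66²) = 1800
|j1800 + 101| = √(1800² + 101²) = 1803
|L(j1800)| = 2.07 × 1800 / (1800 × 1803) = 0.0011482
20 log₁₀(0.0011482) = -58.80 dB
∠(j1800) = 90.00°
∠(j1800 + 0.66) = arctan(1800/0.66) = 89.98°
∠(j1800 + 101) = arctan(1800/101) = 86.79°
∠L(j1800) = 90.00° − (89.98° + 86.79°) = -86.77°

|L| = -58.8 dB, ∠L = -86.8 deg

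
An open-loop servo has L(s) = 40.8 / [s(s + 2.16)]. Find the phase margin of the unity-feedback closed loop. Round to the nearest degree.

Gain crossover: |L(jω)| = 1 at ω ≈ 6.21 rad s⁻¹.
∠L(j6.21) = −90° − arctan(6.21/2.16) ≈ -160.81°
PM = 180° + (-160.81°) = 19.19°

19°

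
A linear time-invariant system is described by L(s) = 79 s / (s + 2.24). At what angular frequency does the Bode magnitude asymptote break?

2.24 rad/sec

The single real pole at s = −2.24 gives a corner at ω = 2.24 rad/sec.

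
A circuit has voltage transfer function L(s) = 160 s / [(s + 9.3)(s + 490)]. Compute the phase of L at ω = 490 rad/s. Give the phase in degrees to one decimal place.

∠(j490) = 90.00°
∠(j490 + 9.3) = arctan(490/9.3) = 88.91°
∠(j490 + 490) = arctan(490/490) = 45.00°
∠L(j490) = 90.00° − (88.91° + 45.00°) = -43.91°

-43.9°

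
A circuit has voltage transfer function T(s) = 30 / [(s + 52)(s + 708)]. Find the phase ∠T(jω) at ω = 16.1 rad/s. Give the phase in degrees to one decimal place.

-18.5°

∠(j16.1 + 52) = arctan(16.1/52) = 17.20°
∠(j16.1 + 708) = arctan(16.1/708) = 1.30°
∠T(j16.1) = − (17.20° + 1.30°) = -18.51°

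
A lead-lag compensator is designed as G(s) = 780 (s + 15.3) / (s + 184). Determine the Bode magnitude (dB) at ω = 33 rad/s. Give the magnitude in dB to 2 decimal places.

43.62 dB

|j33 + 15.3| = √(33² + 15.3²) = 36.37
|j33 + 184| = √(33² + 184²) = 186.9
|G(j33)| = 780 × 36.37 / 186.9 = 151.77
20 log₁₀(151.77) = 43.624 dB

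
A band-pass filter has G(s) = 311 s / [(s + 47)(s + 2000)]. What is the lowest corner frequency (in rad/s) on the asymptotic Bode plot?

Break frequencies occur at each pole and zero magnitude: 47 rad/s, 2000 rad/s.
The lowest is 47 rad/s.

47 rad/s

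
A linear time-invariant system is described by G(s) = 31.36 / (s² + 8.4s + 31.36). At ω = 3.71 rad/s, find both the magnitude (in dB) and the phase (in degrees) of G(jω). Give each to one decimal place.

|(j3.71)² + 8.4(j3.71) + 31.36| = |17.596 + j31.164| = 35.79
|G(j3.71)| = 31.36 / 35.79 = 0.87626
20 log₁₀(0.87626) = -1.15 dB
∠[(j3.71)² + 8.4(j3.71) + 31.36] = ∠[17.596 + j31.164] = 60.55°
∠G(j3.71) = −60.55° = -60.55°

|G| = -1.1 dB, ∠G = -60.5°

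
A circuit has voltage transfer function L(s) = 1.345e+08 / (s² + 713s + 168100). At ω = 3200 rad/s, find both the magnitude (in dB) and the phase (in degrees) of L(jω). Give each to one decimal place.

|L| = 22.3 dB, ∠L = -167.2°

|(j3200)² + 713(j3200) + 168100| = |-1.0072e+07 + j2.2816e+06| = 1.033e+07
|L(j3200)| = 1.345e+08 / 1.033e+07 = 13.024
20 log₁₀(13.024) = 22.29 dB
∠[(j3200)² + 713(j3200) + 168100] = ∠[-1.0072e+07 + j2.2816e+06] = 167.24°
∠L(j3200) = −167.24° = -167.24°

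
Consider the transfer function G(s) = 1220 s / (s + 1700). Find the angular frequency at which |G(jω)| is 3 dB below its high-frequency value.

For a single-pole high-pass, the −3 dB point is at the pole: ω = 1700 rad s⁻¹.

1700 rad s⁻¹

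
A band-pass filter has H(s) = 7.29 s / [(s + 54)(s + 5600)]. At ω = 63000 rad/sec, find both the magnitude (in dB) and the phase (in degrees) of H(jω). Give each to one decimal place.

|j63000| = 6.3e+04
|j63000 + 54| = √(63000² + 54²) = 6.3e+04
|j63000 + 5600| = √(63000² + 5600²) = 6.325e+04
|H(j63000)| = 7.29 × 6.3e+04 / (6.3e+04 × 6.325e+04) = 0.00011526
20 log₁₀(0.00011526) = -78.77 dB
∠(j63000) = 90.00°
∠(j63000 + 54) = arctan(63000/54) = 89.95°
∠(j63000 + 5600) = arctan(63000/5600) = 84.92°
∠H(j63000) = 90.00° − (89.95° + 84.92°) = -84.87°

|H| = -78.8 dB, ∠H = -84.9°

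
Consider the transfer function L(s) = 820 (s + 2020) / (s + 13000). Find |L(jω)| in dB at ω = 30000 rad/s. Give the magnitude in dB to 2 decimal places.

57.55 dB

|j30000 + 2020| = √(30000² + 2020²) = 3.007e+04
|j30000 + 13000| = √(30000² + 13000²) = 3.27e+04
|L(j30000)| = 820 × 3.007e+04 / 3.27e+04 = 754.1
20 log₁₀(754.1) = 57.549 dB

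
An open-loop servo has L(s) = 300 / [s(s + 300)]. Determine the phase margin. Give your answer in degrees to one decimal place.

89.8 deg

Gain crossover: |L(jω)| = 1 at ω ≈ 1 rad/s.
∠L(j1) = −90° − arctan(1/300) ≈ -90.19°
PM = 180° + (-90.19°) = 89.81°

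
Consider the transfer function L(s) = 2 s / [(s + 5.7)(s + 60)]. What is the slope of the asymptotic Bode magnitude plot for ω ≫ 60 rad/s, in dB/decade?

With 1 zero and 2 poles, the high-frequency asymptotic slope is 20 × (1 − 2) = -20 dB/decade.

-20 dB/decade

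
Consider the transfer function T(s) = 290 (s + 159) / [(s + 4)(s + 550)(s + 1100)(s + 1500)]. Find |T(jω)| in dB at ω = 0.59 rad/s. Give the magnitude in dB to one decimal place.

-98.0 dB

|j0.59 + 159| = √(0.59² + 159²) = 159
|j0.59 + 4| = √(0.59² + 4²) = 4.043
|j0.59 + 550| = √(0.59² + 550²) = 550
|j0.59 + 1100| = √(0.59² + 1100²) = 1100
|j0.59 + 1500| = √(0.59² + 1500²) = 1500
|T(j0.59)| = 290 × 159 / (4.043 × 550 × 1100 × 1500) = 1.2567e-05
20 log₁₀(1.2567e-05) = -98.02 dB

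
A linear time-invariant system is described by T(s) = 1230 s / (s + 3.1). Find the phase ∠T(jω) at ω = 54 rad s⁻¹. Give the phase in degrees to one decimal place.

∠(j54) = 90.00°
∠(j54 + 3.1) = arctan(54/3.1) = 86.71°
∠T(j54) = 90.00° − 86.71° = 3.29°

3.3°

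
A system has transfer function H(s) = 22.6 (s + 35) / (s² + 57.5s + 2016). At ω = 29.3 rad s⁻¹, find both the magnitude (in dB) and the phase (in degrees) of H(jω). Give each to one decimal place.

|j29.3 + 35| = √(29.3² + 35²) = 45.65
|(j29.3)² + 57.5(j29.3) + 2016| = |1157.5 + j1684.8| = 2044
|H(j29.3)| = 22.6 × 45.65 / 2044 = 0.50467
20 log₁₀(0.50467) = -5.94 dB
∠(j29.3 + 35) = arctan(29.3/35) = 39.93°
∠[(j29.3)² + 57.5(j29.3) + 2016] = ∠[1157.5 + j1684.8] = 55.51°
∠H(j29.3) = 39.93° − 55.51° = -15.57°

|H| = -5.9 dB, ∠H = -15.6 deg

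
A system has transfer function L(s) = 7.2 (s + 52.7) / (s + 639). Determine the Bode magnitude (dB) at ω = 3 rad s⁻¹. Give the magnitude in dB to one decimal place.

|j3 + 52.7| = √(3² + 52.7²) = 52.79
|j3 + 639| = √(3² + 639²) = 639
|L(j3)| = 7.2 × 52.79 / 639 = 0.59476
20 log₁₀(0.59476) = -4.51 dB

-4.5 dB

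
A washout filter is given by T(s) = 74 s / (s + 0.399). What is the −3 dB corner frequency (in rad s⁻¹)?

0.399 rad s⁻¹

For a single-pole high-pass, the −3 dB point is at the pole: ω = 0.399 rad s⁻¹.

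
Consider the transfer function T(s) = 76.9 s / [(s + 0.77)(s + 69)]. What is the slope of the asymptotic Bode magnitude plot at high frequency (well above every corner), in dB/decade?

With 1 zero and 2 poles, the high-frequency asymptotic slope is 20 × (1 − 2) = -20 dB/decade.

-20 dB/decade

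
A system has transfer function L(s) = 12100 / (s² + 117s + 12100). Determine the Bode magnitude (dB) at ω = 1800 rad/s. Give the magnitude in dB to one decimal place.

|(j1800)² + 117(j1800) + 12100| = |-3.2279e+06 + j2.106e+05| = 3.235e+06
|L(j1800)| = 12100 / 3.235e+06 = 0.0037406
20 log₁₀(0.0037406) = -48.54 dB

-48.5 dB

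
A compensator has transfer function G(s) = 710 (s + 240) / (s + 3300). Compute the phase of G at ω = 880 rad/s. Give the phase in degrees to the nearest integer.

60 deg

∠(j880 + 240) = arctan(880/240) = 74.74°
∠(j880 + 3300) = arctan(880/3300) = 14.93°
∠G(j880) = 74.74° − 14.93° = 59.81°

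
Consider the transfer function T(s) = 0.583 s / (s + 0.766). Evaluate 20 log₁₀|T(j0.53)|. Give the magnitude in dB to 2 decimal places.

-9.58 dB

|j0.53| = 0.53
|j0.53 + 0.766| = √(0.53² + 0.766²) = 0.9315
|T(j0.53)| = 0.583 × 0.53 / 0.9315 = 0.33172
20 log₁₀(0.33172) = -9.585 dB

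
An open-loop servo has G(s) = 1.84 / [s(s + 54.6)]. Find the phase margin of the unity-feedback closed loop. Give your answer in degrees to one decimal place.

90.0°

Gain crossover: |G(jω)| = 1 at ω ≈ 0.0337 rad/s.
∠G(j0.0337) = −90° − arctan(0.0337/54.6) ≈ -90.04°
PM = 180° + (-90.04°) = 89.96°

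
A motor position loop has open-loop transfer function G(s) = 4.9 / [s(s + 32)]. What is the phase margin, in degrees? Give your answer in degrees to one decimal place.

Gain crossover: |G(jω)| = 1 at ω ≈ 0.153 rad/s.
∠G(j0.153) = −90° − arctan(0.153/32) ≈ -90.27°
PM = 180° + (-90.27°) = 89.73°

89.7°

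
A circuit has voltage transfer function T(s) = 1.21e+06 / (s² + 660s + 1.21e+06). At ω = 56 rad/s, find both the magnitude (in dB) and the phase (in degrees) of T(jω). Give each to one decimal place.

|(j56)² + 660(j56) + 1.21e+06| = |1.2069e+06 + j36960| = 1.207e+06
|T(j56)| = 1.21e+06 / 1.207e+06 = 1.0021
20 log₁₀(1.0021) = 0.02 dB
∠[(j56)² + 660(j56) + 1.21e+06] = ∠[1.2069e+06 + j36960] = 1.75°
∠T(j56) = −1.75° = -1.75°

|T| = 0.0 dB, ∠T = -1.8°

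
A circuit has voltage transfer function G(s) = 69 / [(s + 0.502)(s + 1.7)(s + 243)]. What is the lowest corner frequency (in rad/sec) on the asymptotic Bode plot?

Break frequencies occur at each pole and zero magnitude: 0.502 rad/sec, 1.7 rad/sec, 243 rad/sec.
The lowest is 0.502 rad/sec.

0.502 rad/sec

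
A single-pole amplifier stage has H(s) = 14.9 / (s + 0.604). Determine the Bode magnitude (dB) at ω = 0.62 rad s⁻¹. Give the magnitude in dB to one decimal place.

24.7 dB

|j0.62 + 0.604| = √(0.62² + 0.604²) = 0.8656
|H(j0.62)| = 14.9 / 0.8656 = 17.214
20 log₁₀(17.214) = 24.72 dB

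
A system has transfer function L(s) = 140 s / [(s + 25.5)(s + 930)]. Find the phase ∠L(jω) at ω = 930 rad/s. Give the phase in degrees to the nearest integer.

∠(j930) = 90.00°
∠(j930 + 25.5) = arctan(930/25.5) = 88.43°
∠(j930 + 930) = arctan(930/930) = 45.00°
∠L(j930) = 90.00° − (88.43° + 45.00°) = -43.43°

-43°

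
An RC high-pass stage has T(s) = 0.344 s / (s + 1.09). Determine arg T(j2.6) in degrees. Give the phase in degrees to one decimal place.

22.7 deg

∠(j2.6) = 90.00°
∠(j2.6 + 1.09) = arctan(2.6/1.09) = 67.26°
∠T(j2.6) = 90.00° − 67.26° = 22.74°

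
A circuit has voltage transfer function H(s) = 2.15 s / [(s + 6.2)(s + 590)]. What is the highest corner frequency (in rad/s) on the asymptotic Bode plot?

590 rad/s

Break frequencies occur at each pole and zero magnitude: 6.2 rad/s, 590 rad/s.
The highest is 590 rad/s.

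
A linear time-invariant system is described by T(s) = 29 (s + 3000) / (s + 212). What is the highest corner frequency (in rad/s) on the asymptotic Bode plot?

3000 rad/s

Break frequencies occur at each pole and zero magnitude: 212 rad/s, 3000 rad/s.
The highest is 3000 rad/s.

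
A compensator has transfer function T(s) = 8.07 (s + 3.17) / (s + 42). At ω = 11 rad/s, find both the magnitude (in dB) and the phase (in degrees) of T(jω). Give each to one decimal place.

|T| = 6.6 dB, ∠T = 59.2°

|j11 + 3.17| = √(11² + 3.17²) = 11.45
|j11 + 42| = √(11² + 42²) = 43.42
|T(j11)| = 8.07 × 11.45 / 43.42 = 2.1278
20 log₁₀(2.1278) = 6.56 dB
∠(j11 + 3.17) = arctan(11/3.17) = 73.92°
∠(j11 + 42) = arctan(11/42) = 14.68°
∠T(j11) = 73.92° − 14.68° = 59.25°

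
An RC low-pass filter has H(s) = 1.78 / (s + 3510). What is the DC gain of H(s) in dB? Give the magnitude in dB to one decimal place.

H(0) = 1.78 / 3510 = 0.00050712
20 log₁₀(0.00050712) = -65.90 dB

-65.9 dB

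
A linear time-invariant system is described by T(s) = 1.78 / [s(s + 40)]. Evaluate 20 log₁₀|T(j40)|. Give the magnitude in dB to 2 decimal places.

-62.08 dB

|j40 + 40| = √(40² + 40²) = 56.57
|j40| = 40
|T(j40)| = 1.78 / (56.57 × 40) = 0.00078666
20 log₁₀(0.00078666) = -62.084 dB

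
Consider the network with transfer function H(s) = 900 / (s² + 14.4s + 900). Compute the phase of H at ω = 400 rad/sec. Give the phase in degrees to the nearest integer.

∠[(j400)² + 14.4(j400) + 900] = ∠[-1.591e+05 + j5760] = 177.93°
∠H(j400) = −177.93° = -177.93°

-178°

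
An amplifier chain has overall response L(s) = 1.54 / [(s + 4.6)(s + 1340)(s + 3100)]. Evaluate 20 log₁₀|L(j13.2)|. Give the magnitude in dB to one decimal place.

|j13.2 + 4.6| = √(13.2² + 4.6²) = 13.98
|j13.2 + 1340| = √(13.2² + 1340²) = 1340
|j13.2 + 3100| = √(13.2² + 3100²) = 3100
|L(j13.2)| = 1.54 / (13.98 × 1340 × 3100) = 2.652e-08
20 log₁₀(2.652e-08) = -151.53 dB

-151.5 dB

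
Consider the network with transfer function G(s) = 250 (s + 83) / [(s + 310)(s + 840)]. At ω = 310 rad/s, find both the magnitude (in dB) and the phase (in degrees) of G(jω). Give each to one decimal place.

|G| = -13.8 dB, ∠G = 9.8 deg

|j310 + 83| = √(310² + 83²) = 320.9
|j310 + 310| = √(310² + 310²) = 438.4
|j310 + 840| = √(310² + 840²) = 895.4
|G(j310)| = 250 × 320.9 / (438.4 × 895.4) = 0.20439
20 log₁₀(0.20439) = -13.79 dB
∠(j310 + 83) = arctan(310/83) = 75.01°
∠(j310 + 310) = arctan(310/310) = 45.00°
∠(j310 + 840) = arctan(310/840) = 20.26°
∠G(j310) = 75.01° − (45.00° + 20.26°) = 9.75°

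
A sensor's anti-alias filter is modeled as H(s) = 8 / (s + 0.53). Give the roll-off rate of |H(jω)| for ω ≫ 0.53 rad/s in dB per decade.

-20 dB/decade

With 0 zeros and 1 pole, the high-frequency asymptotic slope is 20 × (0 − 1) = -20 dB/decade.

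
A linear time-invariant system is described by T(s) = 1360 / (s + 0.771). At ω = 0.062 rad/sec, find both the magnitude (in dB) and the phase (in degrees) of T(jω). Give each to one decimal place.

|j0.062 + 0.771| = √(0.062² + 0.771²) = 0.7735
|T(j0.062)| = 1360 / 0.7735 = 1758.3
20 log₁₀(1758.3) = 64.90 dB
∠(j0.062 + 0.771) = arctan(0.062/0.771) = 4.60°
∠T(j0.062) = −4.60° = -4.60°

|T| = 64.9 dB, ∠T = -4.6°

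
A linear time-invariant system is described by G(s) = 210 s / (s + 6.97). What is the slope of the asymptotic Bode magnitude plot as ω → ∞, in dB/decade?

0 dB/decade

With 1 zero and 1 pole, the high-frequency asymptotic slope is 20 × (1 − 1) = 0 dB/decade.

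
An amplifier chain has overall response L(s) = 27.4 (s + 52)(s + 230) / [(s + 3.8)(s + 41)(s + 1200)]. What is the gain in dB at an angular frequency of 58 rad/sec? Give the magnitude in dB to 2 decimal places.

|j58 + 52| = √(58² + 52²) = 77.9
|j58 + 230| = √(58² + 230²) = 237.2
|j58 + 3.8| = √(58² + 3.8²) = 58.12
|j58 + 41| = √(58² + 41²) = 71.03
|j58 + 1200| = √(58² + 1200²) = 1201
|L(j58)| = 27.4 × 77.9 × 237.2 / (58.12 × 71.03 × 1201) = 0.10207
20 log₁₀(0.10207) = -19.822 dB

-19.82 dB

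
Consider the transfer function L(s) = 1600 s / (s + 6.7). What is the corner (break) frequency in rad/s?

6.7 rad/s

The single real pole at s = −6.7 gives a corner at ω = 6.7 rad/s.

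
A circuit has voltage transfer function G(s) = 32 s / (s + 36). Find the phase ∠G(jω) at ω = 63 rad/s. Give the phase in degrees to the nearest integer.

30°

∠(j63) = 90.00°
∠(j63 + 36) = arctan(63/36) = 60.26°
∠G(j63) = 90.00° − 60.26° = 29.74°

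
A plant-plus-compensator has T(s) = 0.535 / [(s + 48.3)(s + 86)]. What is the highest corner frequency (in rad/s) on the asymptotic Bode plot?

86 rad/s

Break frequencies occur at each pole and zero magnitude: 48.3 rad/s, 86 rad/s.
The highest is 86 rad/s.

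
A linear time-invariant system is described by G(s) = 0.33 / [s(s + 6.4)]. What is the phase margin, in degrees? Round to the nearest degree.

Gain crossover: |G(jω)| = 1 at ω ≈ 0.0516 rad s⁻¹.
∠G(j0.0516) = −90° − arctan(0.0516/6.4) ≈ -90.46°
PM = 180° + (-90.46°) = 89.54°

90°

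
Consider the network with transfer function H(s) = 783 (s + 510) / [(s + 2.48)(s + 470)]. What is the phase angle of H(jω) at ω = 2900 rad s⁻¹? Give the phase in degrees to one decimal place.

-90.7°

∠(j2900 + 510) = arctan(2900/510) = 80.03°
∠(j2900 + 2.48) = arctan(2900/2.48) = 89.95°
∠(j2900 + 470) = arctan(2900/470) = 80.79°
∠H(j2900) = 80.03° − (89.95° + 80.79°) = -90.72°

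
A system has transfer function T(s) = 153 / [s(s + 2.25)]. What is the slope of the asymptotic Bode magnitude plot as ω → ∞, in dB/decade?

-40 dB/decade

With 0 zeros and 2 poles, the high-frequency asymptotic slope is 20 × (0 − 2) = -40 dB/decade.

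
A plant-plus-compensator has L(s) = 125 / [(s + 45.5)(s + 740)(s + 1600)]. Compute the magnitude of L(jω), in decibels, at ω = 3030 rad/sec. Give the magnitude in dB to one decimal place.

|j3030 + 45.5| = √(3030² + 45.5²) = 3030
|j3030 + 740| = √(3030² + 740²) = 3119
|j3030 + 1600| = √(3030² + 1600²) = 3426
|L(j3030)| = 125 / (3030 × 3119 × 3426) = 3.8596e-09
20 log₁₀(3.8596e-09) = -168.27 dB

-168.3 dB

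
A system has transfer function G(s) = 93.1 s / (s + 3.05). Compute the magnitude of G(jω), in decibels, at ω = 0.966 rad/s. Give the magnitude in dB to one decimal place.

|j0.966| = 0.966
|j0.966 + 3.05| = √(0.966² + 3.05²) = 3.199
|G(j0.966)| = 93.1 × 0.966 / 3.199 = 28.111
20 log₁₀(28.111) = 28.98 dB

29.0 dB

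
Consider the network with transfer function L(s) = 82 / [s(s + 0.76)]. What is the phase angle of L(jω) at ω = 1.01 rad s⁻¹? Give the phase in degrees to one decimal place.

-143.0°

∠(j1.01 + 0.76) = arctan(1.01/0.76) = 53.04°
∠(j1.01) = 90.00°
∠L(j1.01) = − (53.04° + 90.00°) = -143.04°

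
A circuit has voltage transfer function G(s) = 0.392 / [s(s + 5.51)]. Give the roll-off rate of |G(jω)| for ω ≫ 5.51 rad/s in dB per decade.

-40 dB/decade

With 0 zeros and 2 poles, the high-frequency asymptotic slope is 20 × (0 − 2) = -40 dB/decade.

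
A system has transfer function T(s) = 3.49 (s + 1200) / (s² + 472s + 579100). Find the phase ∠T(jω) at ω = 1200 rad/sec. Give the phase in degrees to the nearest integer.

∠(j1200 + 1200) = arctan(1200/1200) = 45.00°
∠[(j1200)² + 472(j1200) + 579100] = ∠[-8.609e+05 + j5.664e+05] = 146.66°
∠T(j1200) = 45.00° − 146.66° = -101.66°

-102°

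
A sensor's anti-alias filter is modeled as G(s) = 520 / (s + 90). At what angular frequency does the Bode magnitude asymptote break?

90 rad/sec

The single real pole at s = −90 gives a corner at ω = 90 rad/sec.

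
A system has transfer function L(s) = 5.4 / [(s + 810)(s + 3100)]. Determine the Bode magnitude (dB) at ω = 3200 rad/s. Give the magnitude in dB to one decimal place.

-128.7 dB

|j3200 + 810| = √(3200² + 810²) = 3301
|j3200 + 3100| = √(3200² + 3100²) = 4455
|L(j3200)| = 5.4 / (3301 × 4455) = 3.6718e-07
20 log₁₀(3.6718e-07) = -128.70 dB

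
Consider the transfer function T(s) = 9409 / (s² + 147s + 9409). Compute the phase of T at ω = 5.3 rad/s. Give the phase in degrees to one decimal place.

∠[(j5.3)² + 147(j5.3) + 9409] = ∠[9380.9 + j779.1] = 4.75°
∠T(j5.3) = −4.75° = -4.75°

-4.7°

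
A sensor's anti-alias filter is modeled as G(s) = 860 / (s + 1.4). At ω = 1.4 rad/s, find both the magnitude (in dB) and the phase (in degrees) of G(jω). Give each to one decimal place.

|G| = 52.8 dB, ∠G = -45.0°

|j1.4 + 1.4| = √(1.4² + 1.4²) = 1.98
|G(j1.4)| = 860 / 1.98 = 434.37
20 log₁₀(434.37) = 52.76 dB
∠(j1.4 + 1.4) = arctan(1.4/1.4) = 45.00°
∠G(j1.4) = −45.00° = -45.00°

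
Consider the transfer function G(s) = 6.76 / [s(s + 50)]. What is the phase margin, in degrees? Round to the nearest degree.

90 deg

Gain crossover: |G(jω)| = 1 at ω ≈ 0.135 rad/s.
∠G(j0.135) = −90° − arctan(0.135/50) ≈ -90.15°
PM = 180° + (-90.15°) = 89.85°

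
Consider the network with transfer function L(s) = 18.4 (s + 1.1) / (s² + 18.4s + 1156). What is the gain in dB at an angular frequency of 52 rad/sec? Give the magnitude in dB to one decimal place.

|j52 + 1.1| = √(52² + 1.1²) = 52.01
|(j52)² + 18.4(j52) + 1156| = |-1548 + j956.8| = 1820
|L(j52)| = 18.4 × 52.01 / 1820 = 0.52588
20 log₁₀(0.52588) = -5.58 dB

-5.6 dB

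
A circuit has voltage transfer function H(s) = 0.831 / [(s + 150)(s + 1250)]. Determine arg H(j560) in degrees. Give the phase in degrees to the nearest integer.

-99°

∠(j560 + 150) = arctan(560/150) = 75.00°
∠(j560 + 1250) = arctan(560/1250) = 24.13°
∠H(j560) = − (75.00° + 24.13°) = -99.14°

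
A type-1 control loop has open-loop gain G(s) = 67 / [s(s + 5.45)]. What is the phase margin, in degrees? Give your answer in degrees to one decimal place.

Gain crossover: |G(jω)| = 1 at ω ≈ 7.33 rad/sec.
∠G(j7.33) = −90° − arctan(7.33/5.45) ≈ -143.38°
PM = 180° + (-143.38°) = 36.62°

36.6°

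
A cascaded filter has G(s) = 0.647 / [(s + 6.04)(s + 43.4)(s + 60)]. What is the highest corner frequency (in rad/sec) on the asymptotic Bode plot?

Break frequencies occur at each pole and zero magnitude: 6.04 rad/sec, 43.4 rad/sec, 60 rad/sec.
The highest is 60 rad/sec.

60 rad/sec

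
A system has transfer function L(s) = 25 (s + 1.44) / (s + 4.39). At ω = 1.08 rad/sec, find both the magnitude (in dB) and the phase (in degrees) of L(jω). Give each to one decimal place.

|L| = 20.0 dB, ∠L = 23.0 deg

|j1.08 + 1.44| = √(1.08² + 1.44²) = 1.8
|j1.08 + 4.39| = √(1.08² + 4.39²) = 4.521
|L(j1.08)| = 25 × 1.8 / 4.521 = 9.9538
20 log₁₀(9.9538) = 19.96 dB
∠(j1.08 + 1.44) = arctan(1.08/1.44) = 36.87°
∠(j1.08 + 4.39) = arctan(1.08/4.39) = 13.82°
∠L(j1.08) = 36.87° − 13.82° = 23.05°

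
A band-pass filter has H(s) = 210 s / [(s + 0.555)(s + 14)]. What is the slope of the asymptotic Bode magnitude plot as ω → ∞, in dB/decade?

With 1 zero and 2 poles, the high-frequency asymptotic slope is 20 × (1 − 2) = -20 dB/decade.

-20 dB/decade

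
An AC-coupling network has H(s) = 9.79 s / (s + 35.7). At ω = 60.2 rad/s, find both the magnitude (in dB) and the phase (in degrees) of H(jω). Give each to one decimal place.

|H| = 18.5 dB, ∠H = 30.7 deg

|j60.2| = 60.2
|j60.2 + 35.7| = √(60.2² + 35.7²) = 69.99
|H(j60.2)| = 9.79 × 60.2 / 69.99 = 8.4207
20 log₁₀(8.4207) = 18.51 dB
∠(j60.2) = 90.00°
∠(j60.2 + 35.7) = arctan(60.2/35.7) = 59.33°
∠H(j60.2) = 90.00° − 59.33° = 30.67°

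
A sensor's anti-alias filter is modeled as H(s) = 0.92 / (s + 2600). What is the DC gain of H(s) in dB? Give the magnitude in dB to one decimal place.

-69.0 dB

H(0) = 0.92 / 2600 = 0.00035385
20 log₁₀(0.00035385) = -69.02 dB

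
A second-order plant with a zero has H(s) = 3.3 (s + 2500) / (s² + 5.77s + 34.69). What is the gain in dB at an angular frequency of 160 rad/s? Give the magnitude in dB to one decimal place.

|j160 + 2500| = √(160² + 2500²) = 2505
|(j160)² + 5.77(j160) + 34.69| = |-25565 + j923.2| = 2.558e+04
|H(j160)| = 3.3 × 2505 / 2.558e+04 = 0.32315
20 log₁₀(0.32315) = -9.81 dB

-9.8 dB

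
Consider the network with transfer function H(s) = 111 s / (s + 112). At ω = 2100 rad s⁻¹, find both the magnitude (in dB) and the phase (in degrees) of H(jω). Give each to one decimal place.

|j2100| = 2100
|j2100 + 112| = √(2100² + 112²) = 2103
|H(j2100)| = 111 × 2100 / 2103 = 110.84
20 log₁₀(110.84) = 40.89 dB
∠(j2100) = 90.00°
∠(j2100 + 112) = arctan(2100/112) = 86.95°
∠H(j2100) = 90.00° − 86.95° = 3.05°

|H| = 40.9 dB, ∠H = 3.1°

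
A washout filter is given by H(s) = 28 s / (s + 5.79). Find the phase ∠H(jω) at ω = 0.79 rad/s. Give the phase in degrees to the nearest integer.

∠(j0.79) = 90.00°
∠(j0.79 + 5.79) = arctan(0.79/5.79) = 7.77°
∠H(j0.79) = 90.00° − 7.77° = 82.23°

82°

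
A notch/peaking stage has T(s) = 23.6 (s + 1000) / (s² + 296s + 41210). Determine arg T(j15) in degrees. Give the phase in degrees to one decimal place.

∠(j15 + 1000) = arctan(15/1000) = 0.86°
∠[(j15)² + 296(j15) + 41210] = ∠[40985 + j4440] = 6.18°
∠T(j15) = 0.86° − 6.18° = -5.32°

-5.3°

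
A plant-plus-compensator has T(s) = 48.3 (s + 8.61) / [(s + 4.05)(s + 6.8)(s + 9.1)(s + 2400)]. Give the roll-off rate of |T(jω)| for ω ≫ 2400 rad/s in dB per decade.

With 1 zero and 4 poles, the high-frequency asymptotic slope is 20 × (1 − 4) = -60 dB/decade.

-60 dB/decade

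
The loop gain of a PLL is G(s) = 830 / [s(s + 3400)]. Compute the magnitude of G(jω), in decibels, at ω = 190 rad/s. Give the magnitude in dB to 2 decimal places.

|j190 + 3400| = √(190² + 3400²) = 3405
|j190| = 190
|G(j190)| = 830 / (3405 × 190) = 0.0012828
20 log₁₀(0.0012828) = -57.837 dB

-57.84 dB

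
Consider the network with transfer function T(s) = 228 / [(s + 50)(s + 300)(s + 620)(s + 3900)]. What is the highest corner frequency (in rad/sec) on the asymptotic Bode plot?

Break frequencies occur at each pole and zero magnitude: 50 rad/sec, 300 rad/sec, 620 rad/sec, 3900 rad/sec.
The highest is 3900 rad/sec.

3900 rad/sec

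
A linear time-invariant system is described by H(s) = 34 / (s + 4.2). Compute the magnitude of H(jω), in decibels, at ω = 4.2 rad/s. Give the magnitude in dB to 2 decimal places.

|j4.2 + 4.2| = √(4.2² + 4.2²) = 5.94
|H(j4.2)| = 34 / 5.94 = 5.7242
20 log₁₀(5.7242) = 15.154 dB

15.15 dB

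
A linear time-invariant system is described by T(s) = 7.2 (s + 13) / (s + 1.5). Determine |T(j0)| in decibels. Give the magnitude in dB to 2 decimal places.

T(0) = 7.2 × 13 / 1.5 = 62.4
20 log₁₀(62.4) = 35.904 dB

35.90 dB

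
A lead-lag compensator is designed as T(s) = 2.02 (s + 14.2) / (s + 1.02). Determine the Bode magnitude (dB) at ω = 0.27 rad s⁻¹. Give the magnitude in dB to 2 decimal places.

28.69 dB

|j0.27 + 14.2| = √(0.27² + 14.2²) = 14.2
|j0.27 + 1.02| = √(0.27² + 1.02²) = 1.055
|T(j0.27)| = 2.02 × 14.2 / 1.055 = 27.19
20 log₁₀(27.19) = 28.688 dB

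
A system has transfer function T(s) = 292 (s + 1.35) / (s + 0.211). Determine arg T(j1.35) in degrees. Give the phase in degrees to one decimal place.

∠(j1.35 + 1.35) = arctan(1.35/1.35) = 45.00°
∠(j1.35 + 0.211) = arctan(1.35/0.211) = 81.12°
∠T(j1.35) = 45.00° − 81.12° = -36.12°

-36.1°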